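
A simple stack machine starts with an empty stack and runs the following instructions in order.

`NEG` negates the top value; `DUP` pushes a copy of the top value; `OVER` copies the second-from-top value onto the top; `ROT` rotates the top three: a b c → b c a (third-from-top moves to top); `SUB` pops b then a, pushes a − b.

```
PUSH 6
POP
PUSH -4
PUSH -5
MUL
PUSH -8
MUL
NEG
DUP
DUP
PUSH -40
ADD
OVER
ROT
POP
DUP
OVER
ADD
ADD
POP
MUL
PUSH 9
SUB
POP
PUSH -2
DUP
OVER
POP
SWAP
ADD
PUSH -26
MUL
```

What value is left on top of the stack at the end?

104

PUSH 6   → 6
POP      → (empty)
PUSH -4  → -4
PUSH -5  → -4 -5
MUL      → 20
PUSH -8  → 20 -8
MUL      → -160
NEG      → 160
DUP      → 160 160
DUP      → 160 160 160
PUSH -40 → 160 160 160 -40
ADD      → 160 160 120
OVER     → 160 160 120 160
ROT      → 160 120 160 160
POP      → 160 120 160
DUP      → 160 120 160 160
OVER     → 160 120 160 160 160
ADD      → 160 120 160 320
ADD      → 160 120 480
POP      → 160 120
MUL      → 19200
PUSH 9   → 19200 9
SUB      → 19191
POP      → (empty)
PUSH -2  → -2
DUP      → -2 -2
OVER     → -2 -2 -2
POP      → -2 -2
SWAP     → -2 -2
ADD      → -4
PUSH -26 → -4 -26
MUL      → 104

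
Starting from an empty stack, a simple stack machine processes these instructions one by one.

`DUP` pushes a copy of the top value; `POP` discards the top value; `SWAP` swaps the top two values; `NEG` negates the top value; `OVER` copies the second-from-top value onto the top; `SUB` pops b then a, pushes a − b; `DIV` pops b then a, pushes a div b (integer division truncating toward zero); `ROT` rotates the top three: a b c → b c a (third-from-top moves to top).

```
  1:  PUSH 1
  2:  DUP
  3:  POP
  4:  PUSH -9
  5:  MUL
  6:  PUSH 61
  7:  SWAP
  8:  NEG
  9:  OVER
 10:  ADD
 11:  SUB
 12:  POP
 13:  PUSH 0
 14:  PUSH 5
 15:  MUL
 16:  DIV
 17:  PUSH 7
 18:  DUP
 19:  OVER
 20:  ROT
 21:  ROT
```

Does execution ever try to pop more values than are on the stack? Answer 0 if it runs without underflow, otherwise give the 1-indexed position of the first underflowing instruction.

PUSH 1   1
DUP      1 1
POP      1
PUSH -9  1 -9
MUL      -9
PUSH 61  -9 61
SWAP     61 -9
NEG      61 9
OVER     61 9 61
ADD      61 70
SUB      -9
POP      (empty)
PUSH 0   0
PUSH 5   0 5
MUL      0
DIV  — needs 2 operands, stack has 1 → underflow

16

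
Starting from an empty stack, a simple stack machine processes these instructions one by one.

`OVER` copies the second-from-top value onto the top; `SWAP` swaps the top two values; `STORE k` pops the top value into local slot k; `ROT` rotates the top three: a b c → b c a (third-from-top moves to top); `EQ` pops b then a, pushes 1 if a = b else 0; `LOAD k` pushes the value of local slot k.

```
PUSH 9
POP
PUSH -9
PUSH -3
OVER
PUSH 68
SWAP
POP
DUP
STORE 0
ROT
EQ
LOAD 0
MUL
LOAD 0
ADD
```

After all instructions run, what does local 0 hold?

PUSH 9  → 9
POP     → (empty)
PUSH -9 → -9
PUSH -3 → -9 -3
OVER    → -9 -3 -9
PUSH 68 → -9 -3 -9 68
SWAP    → -9 -3 68 -9
POP     → -9 -3 68
DUP     → -9 -3 68 68
STORE 0 → -9 -3 68
ROT     → -3 68 -9
EQ      → -3 0
LOAD 0  → -3 0 68
MUL     → -3 0
LOAD 0  → -3 0 68
ADD     → -3 68

68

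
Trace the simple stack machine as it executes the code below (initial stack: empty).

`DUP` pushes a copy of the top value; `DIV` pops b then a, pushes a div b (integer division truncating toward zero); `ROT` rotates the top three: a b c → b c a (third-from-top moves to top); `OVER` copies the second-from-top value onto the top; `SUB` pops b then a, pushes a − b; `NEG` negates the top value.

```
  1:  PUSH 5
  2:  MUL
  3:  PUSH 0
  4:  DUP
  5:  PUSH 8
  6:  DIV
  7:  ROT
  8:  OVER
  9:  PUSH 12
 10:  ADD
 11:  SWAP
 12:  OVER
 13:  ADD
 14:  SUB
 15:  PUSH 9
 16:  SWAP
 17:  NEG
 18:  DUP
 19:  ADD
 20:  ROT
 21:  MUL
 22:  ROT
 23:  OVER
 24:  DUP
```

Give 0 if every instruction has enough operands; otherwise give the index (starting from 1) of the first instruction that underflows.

2

PUSH 5 -> [5]
MUL  — needs 2 operands, stack has 1 → underflow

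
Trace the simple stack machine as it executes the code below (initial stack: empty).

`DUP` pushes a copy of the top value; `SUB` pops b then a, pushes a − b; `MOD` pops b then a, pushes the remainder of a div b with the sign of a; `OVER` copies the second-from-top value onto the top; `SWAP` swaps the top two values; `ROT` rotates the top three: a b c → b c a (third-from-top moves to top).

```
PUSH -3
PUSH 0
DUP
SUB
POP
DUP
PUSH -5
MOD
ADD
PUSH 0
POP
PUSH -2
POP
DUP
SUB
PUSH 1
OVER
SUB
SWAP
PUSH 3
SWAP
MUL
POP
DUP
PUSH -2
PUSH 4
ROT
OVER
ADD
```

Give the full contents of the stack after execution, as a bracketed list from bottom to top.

PUSH -3 : [-3]
PUSH 0  : [-3, 0]
DUP     : [-3, 0, 0]
SUB     : [-3, 0]
POP     : [-3]
DUP     : [-3, -3]
PUSH -5 : [-3, -3, -5]
MOD     : [-3, -3]
ADD     : [-6]
PUSH 0  : [-6, 0]
POP     : [-6]
PUSH -2 : [-6, -2]
POP     : [-6]
DUP     : [-6, -6]
SUB     : [0]
PUSH 1  : [0, 1]
OVER    : [0, 1, 0]
SUB     : [0, 1]
SWAP    : [1, 0]
PUSH 3  : [1, 0, 3]
SWAP    : [1, 3, 0]
MUL     : [1, 0]
POP     : [1]
DUP     : [1, 1]
PUSH -2 : [1, 1, -2]
PUSH 4  : [1, 1, -2, 4]
ROT     : [1, -2, 4, 1]
OVER    : [1, -2, 4, 1, 4]
ADD     : [1, -2, 4, 5]

[1, -2, 4, 5]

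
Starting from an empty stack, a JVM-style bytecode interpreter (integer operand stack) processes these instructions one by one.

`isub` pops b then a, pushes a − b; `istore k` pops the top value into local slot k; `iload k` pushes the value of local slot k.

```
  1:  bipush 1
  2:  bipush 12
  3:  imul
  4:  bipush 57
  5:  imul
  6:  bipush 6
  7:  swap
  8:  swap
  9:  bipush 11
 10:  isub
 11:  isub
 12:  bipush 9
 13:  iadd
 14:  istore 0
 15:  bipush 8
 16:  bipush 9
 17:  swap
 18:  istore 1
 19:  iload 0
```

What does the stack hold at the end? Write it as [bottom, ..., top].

bipush 1  -> 1
bipush 12 -> 1 12
imul      -> 12
bipush 57 -> 12 57
imul      -> 684
bipush 6  -> 684 6
swap      -> 6 684
swap      -> 684 6
bipush 11 -> 684 6 11
isub      -> 684 -5
isub      -> 689
bipush 9  -> 689 9
iadd      -> 698
istore 0  -> (empty)
bipush 8  -> 8
bipush 9  -> 8 9
swap      -> 9 8
istore 1  -> 9
iload 0   -> 9 698

[9, 698]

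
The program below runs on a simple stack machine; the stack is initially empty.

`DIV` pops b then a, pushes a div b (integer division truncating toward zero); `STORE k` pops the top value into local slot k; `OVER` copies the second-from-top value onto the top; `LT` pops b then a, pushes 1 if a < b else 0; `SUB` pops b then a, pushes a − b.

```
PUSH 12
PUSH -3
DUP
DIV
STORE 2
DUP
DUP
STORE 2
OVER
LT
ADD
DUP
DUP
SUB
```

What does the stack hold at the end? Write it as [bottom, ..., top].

PUSH 12 -> [12]
PUSH -3 -> [12, -3]
DUP     -> [12, -3, -3]
DIV     -> [12, 1]
STORE 2 -> [12]
DUP     -> [12, 12]
DUP     -> [12, 12, 12]
STORE 2 -> [12, 12]
OVER    -> [12, 12, 12]
LT      -> [12, 0]
ADD     -> [12]
DUP     -> [12, 12]
DUP     -> [12, 12, 12]
SUB     -> [12, 0]

[12, 0]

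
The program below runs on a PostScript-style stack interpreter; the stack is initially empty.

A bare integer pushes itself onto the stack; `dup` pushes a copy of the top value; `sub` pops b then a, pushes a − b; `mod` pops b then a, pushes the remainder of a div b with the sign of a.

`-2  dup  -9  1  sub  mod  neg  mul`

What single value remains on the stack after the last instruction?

-4

-2  -> [-2]
dup -> [-2, -2]
-9  -> [-2, -2, -9]
1   -> [-2, -2, -9, 1]
sub -> [-2, -2, -10]
mod -> [-2, -2]
neg -> [-2, 2]
mul -> [-4]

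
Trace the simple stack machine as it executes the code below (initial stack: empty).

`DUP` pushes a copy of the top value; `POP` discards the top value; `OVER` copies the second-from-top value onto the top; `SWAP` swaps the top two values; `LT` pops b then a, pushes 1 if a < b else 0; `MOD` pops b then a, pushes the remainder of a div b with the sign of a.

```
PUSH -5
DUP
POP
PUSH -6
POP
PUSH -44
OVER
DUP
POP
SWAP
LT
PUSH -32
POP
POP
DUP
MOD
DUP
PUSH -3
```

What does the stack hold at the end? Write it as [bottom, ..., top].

[0, 0, -3]

PUSH -5  -> [-5]
DUP      -> [-5, -5]
POP      -> [-5]
PUSH -6  -> [-5, -6]
POP      -> [-5]
PUSH -44 -> [-5, -44]
OVER     -> [-5, -44, -5]
DUP      -> [-5, -44, -5, -5]
POP      -> [-5, -44, -5]
SWAP     -> [-5, -5, -44]
LT       -> [-5, 0]
PUSH -32 -> [-5, 0, -32]
POP      -> [-5, 0]
POP      -> [-5]
DUP      -> [-5, -5]
MOD      -> [0]
DUP      -> [0, 0]
PUSH -3  -> [0, 0, -3]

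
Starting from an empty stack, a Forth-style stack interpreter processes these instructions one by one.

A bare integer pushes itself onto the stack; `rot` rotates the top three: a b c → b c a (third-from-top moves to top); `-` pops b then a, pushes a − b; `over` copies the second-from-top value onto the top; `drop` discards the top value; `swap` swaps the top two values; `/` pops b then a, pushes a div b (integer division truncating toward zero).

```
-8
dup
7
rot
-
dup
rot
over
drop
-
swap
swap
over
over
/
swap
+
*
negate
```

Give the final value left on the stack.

-345

-8     : -8
dup    : -8 -8
7      : -8 -8 7
rot    : -8 7 -8
-      : -8 15
dup    : -8 15 15
rot    : 15 15 -8
over   : 15 15 -8 15
drop   : 15 15 -8
-      : 15 23
swap   : 23 15
swap   : 15 23
over   : 15 23 15
over   : 15 23 15 23
/      : 15 23 0
swap   : 15 0 23
+      : 15 23
*      : 345
negate : -345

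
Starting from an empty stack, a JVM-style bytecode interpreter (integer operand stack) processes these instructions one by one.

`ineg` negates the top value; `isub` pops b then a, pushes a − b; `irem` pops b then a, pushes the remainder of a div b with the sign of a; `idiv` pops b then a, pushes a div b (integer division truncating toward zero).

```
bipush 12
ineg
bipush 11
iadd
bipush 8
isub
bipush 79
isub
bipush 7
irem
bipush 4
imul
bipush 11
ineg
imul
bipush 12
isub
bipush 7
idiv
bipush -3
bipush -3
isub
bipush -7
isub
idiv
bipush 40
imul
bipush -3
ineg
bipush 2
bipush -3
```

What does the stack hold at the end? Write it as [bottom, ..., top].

[120, 3, 2, -3]

bipush 12 → 12
ineg      → -12
bipush 11 → -12 11
iadd      → -1
bipush 8  → -1 8
isub      → -9
bipush 79 → -9 79
isub      → -88
bipush 7  → -88 7
irem      → -4
bipush 4  → -4 4
imul      → -16
bipush 11 → -16 11
ineg      → -16 -11
imul      → 176
bipush 12 → 176 12
isub      → 164
bipush 7  → 164 7
idiv      → 23
bipush -3 → 23 -3
bipush -3 → 23 -3 -3
isub      → 23 0
bipush -7 → 23 0 -7
isub      → 23 7
idiv      → 3
bipush 40 → 3 40
imul      → 120
bipush -3 → 120 -3
ineg      → 120 3
bipush 2  → 120 3 2
bipush -3 → 120 3 2 -3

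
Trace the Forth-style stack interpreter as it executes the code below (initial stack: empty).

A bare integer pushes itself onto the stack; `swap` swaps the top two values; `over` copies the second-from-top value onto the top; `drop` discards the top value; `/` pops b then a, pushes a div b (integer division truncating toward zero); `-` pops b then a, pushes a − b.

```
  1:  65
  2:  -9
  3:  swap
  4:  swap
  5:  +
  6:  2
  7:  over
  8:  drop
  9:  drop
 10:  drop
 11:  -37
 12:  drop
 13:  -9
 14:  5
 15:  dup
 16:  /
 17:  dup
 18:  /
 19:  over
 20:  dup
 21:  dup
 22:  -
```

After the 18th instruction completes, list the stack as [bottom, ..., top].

[-9, 1]

65   : 65
-9   : 65 -9
swap : -9 65
swap : 65 -9
+    : 56
2    : 56 2
over : 56 2 56
drop : 56 2
drop : 56
drop : (empty)
-37  : -37
drop : (empty)
-9   : -9
5    : -9 5
dup  : -9 5 5
/    : -9 1
dup  : -9 1 1
/    : -9 1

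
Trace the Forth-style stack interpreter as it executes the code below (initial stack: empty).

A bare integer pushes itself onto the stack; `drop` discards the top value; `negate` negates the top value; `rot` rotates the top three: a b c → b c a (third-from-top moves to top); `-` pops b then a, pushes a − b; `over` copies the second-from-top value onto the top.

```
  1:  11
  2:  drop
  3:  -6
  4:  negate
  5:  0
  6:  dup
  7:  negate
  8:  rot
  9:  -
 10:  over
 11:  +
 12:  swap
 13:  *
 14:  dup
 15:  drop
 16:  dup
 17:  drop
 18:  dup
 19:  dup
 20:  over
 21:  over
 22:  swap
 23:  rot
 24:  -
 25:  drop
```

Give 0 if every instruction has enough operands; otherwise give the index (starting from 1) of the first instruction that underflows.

0

11     : 11
drop   : (empty)
-6     : -6
negate : 6
0      : 6 0
dup    : 6 0 0
negate : 6 0 0
rot    : 0 0 6
-      : 0 -6
over   : 0 -6 0
+      : 0 -6
swap   : -6 0
*      : 0
dup    : 0 0
drop   : 0
dup    : 0 0
drop   : 0
dup    : 0 0
dup    : 0 0 0
over   : 0 0 0 0
over   : 0 0 0 0 0
swap   : 0 0 0 0 0
rot    : 0 0 0 0 0
-      : 0 0 0 0
drop   : 0 0 0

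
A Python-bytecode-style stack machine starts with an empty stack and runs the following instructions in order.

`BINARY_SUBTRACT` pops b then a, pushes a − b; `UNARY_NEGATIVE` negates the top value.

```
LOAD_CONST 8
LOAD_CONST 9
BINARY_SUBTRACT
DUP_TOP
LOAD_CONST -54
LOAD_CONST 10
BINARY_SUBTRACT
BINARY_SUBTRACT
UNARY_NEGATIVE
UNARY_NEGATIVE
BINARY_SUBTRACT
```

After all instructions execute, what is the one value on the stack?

-64

LOAD_CONST 8     8
LOAD_CONST 9     8 9
BINARY_SUBTRACT  -1
DUP_TOP          -1 -1
LOAD_CONST -54   -1 -1 -54
LOAD_CONST 10    -1 -1 -54 10
BINARY_SUBTRACT  -1 -1 -64
BINARY_SUBTRACT  -1 63
UNARY_NEGATIVE   -1 -63
UNARY_NEGATIVE   -1 63
BINARY_SUBTRACT  -64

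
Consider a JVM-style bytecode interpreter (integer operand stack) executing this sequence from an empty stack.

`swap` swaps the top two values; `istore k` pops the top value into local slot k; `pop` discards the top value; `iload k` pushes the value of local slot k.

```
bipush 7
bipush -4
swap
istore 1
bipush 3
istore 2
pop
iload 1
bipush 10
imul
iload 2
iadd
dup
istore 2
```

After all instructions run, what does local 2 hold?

bipush 7  → [7]
bipush -4 → [7, -4]
swap      → [-4, 7]
istore 1  → [-4]
bipush 3  → [-4, 3]
istore 2  → [-4]
pop       → []
iload 1   → [7]
bipush 10 → [7, 10]
imul      → [70]
iload 2   → [70, 3]
iadd      → [73]
dup       → [73, 73]
istore 2  → [73]

73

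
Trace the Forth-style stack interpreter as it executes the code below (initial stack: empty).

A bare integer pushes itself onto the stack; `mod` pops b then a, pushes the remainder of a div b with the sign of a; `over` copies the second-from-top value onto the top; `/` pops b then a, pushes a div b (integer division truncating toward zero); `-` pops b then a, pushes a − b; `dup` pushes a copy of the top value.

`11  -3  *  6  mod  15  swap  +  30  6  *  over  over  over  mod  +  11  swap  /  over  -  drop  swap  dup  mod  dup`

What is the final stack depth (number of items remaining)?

11    11
-3    11 -3
*     -33
6     -33 6
mod   -3
15    -3 15
swap  15 -3
+     12
30    12 30
6     12 30 6
*     12 180
over  12 180 12
over  12 180 12 180
over  12 180 12 180 12
mod   12 180 12 0
+     12 180 12
11    12 180 12 11
swap  12 180 11 12
/     12 180 0
over  12 180 0 180
-     12 180 -180
drop  12 180
swap  180 12
dup   180 12 12
mod   180 0
dup   180 0 0

3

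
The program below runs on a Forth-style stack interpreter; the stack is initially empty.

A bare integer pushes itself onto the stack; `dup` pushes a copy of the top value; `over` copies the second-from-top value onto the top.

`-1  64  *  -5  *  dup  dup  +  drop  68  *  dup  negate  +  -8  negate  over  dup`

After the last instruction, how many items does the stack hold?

-1      -1
64      -1 64
*       -64
-5      -64 -5
*       320
dup     320 320
dup     320 320 320
+       320 640
drop    320
68      320 68
*       21760
dup     21760 21760
negate  21760 -21760
+       0
-8      0 -8
negate  0 8
over    0 8 0
dup     0 8 0 0

4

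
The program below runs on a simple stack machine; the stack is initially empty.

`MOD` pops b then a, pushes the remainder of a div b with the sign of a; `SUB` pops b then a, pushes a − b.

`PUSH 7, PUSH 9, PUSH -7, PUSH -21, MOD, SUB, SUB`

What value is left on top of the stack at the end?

-9

PUSH 7    [7]
PUSH 9    [7, 9]
PUSH -7   [7, 9, -7]
PUSH -21  [7, 9, -7, -21]
MOD       [7, 9, -7]
SUB       [7, 16]
SUB       [-9]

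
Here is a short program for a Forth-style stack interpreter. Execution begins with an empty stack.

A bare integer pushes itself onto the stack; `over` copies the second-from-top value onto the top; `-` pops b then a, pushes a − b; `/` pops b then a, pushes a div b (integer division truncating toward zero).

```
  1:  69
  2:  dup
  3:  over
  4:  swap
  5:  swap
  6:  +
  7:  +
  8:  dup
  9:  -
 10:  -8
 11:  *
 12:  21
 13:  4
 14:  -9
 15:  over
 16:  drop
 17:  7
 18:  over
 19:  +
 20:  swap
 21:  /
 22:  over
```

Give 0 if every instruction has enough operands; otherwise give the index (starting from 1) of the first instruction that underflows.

69   → [69]
dup  → [69, 69]
over → [69, 69, 69]
swap → [69, 69, 69]
swap → [69, 69, 69]
+    → [69, 138]
+    → [207]
dup  → [207, 207]
-    → [0]
-8   → [0, -8]
*    → [0]
21   → [0, 21]
4    → [0, 21, 4]
-9   → [0, 21, 4, -9]
over → [0, 21, 4, -9, 4]
drop → [0, 21, 4, -9]
7    → [0, 21, 4, -9, 7]
over → [0, 21, 4, -9, 7, -9]
+    → [0, 21, 4, -9, -2]
swap → [0, 21, 4, -2, -9]
/    → [0, 21, 4, 0]
over → [0, 21, 4, 0, 4]

0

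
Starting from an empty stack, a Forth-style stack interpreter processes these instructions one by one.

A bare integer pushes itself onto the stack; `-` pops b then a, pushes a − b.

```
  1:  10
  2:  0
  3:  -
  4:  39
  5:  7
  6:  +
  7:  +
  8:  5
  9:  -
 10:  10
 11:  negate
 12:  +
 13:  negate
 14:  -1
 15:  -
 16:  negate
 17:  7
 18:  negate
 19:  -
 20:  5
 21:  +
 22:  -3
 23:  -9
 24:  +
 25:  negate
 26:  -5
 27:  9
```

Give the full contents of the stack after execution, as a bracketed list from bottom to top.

[52, 12, -5, 9]

10      10
0       10 0
-       10
39      10 39
7       10 39 7
+       10 46
+       56
5       56 5
-       51
10      51 10
negate  51 -10
+       41
negate  -41
-1      -41 -1
-       -40
negate  40
7       40 7
negate  40 -7
-       47
5       47 5
+       52
-3      52 -3
-9      52 -3 -9
+       52 -12
negate  52 12
-5      52 12 -5
9       52 12 -5 9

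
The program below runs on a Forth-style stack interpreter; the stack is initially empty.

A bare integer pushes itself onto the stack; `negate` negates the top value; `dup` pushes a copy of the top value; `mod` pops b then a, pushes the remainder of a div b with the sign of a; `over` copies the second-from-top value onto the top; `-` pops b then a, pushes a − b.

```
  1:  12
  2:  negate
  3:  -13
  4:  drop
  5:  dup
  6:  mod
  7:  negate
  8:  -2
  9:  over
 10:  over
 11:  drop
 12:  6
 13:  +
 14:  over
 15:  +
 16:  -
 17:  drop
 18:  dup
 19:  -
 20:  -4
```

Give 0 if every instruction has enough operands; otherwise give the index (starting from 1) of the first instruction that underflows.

0

12     : [12]
negate : [-12]
-13    : [-12, -13]
drop   : [-12]
dup    : [-12, -12]
mod    : [0]
negate : [0]
-2     : [0, -2]
over   : [0, -2, 0]
over   : [0, -2, 0, -2]
drop   : [0, -2, 0]
6      : [0, -2, 0, 6]
+      : [0, -2, 6]
over   : [0, -2, 6, -2]
+      : [0, -2, 4]
-      : [0, -6]
drop   : [0]
dup    : [0, 0]
-      : [0]
-4     : [0, -4]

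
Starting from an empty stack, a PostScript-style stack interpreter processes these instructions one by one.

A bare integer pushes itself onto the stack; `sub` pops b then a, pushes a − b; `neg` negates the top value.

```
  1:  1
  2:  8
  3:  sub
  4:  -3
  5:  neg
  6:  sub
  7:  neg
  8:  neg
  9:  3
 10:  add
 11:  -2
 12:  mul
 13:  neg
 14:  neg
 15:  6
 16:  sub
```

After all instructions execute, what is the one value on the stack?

8

1    [1]
8    [1, 8]
sub  [-7]
-3   [-7, -3]
neg  [-7, 3]
sub  [-10]
neg  [10]
neg  [-10]
3    [-10, 3]
add  [-7]
-2   [-7, -2]
mul  [14]
neg  [-14]
neg  [14]
6    [14, 6]
sub  [8]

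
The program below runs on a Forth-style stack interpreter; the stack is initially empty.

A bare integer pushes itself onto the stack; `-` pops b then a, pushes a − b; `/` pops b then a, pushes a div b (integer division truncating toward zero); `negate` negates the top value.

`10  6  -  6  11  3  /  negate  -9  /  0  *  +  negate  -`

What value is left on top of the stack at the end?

10     → 10
6      → 10 6
-      → 4
6      → 4 6
11     → 4 6 11
3      → 4 6 11 3
/      → 4 6 3
negate → 4 6 -3
-9     → 4 6 -3 -9
/      → 4 6 0
0      → 4 6 0 0
*      → 4 6 0
+      → 4 6
negate → 4 -6
-      → 10

10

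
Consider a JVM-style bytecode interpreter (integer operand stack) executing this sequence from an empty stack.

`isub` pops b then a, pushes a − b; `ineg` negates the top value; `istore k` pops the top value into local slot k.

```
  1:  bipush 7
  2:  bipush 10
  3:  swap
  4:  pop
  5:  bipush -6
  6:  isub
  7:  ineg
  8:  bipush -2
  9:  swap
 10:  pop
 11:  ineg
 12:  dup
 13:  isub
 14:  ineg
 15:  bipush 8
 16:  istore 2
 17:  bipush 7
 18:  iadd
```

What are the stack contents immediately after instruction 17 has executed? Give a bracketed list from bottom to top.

[0, 7]

bipush 7  -> [7]
bipush 10 -> [7, 10]
swap      -> [10, 7]
pop       -> [10]
bipush -6 -> [10, -6]
isub      -> [16]
ineg      -> [-16]
bipush -2 -> [-16, -2]
swap      -> [-2, -16]
pop       -> [-2]
ineg      -> [2]
dup       -> [2, 2]
isub      -> [0]
ineg      -> [0]
bipush 8  -> [0, 8]
istore 2  -> [0]
bipush 7  -> [0, 7]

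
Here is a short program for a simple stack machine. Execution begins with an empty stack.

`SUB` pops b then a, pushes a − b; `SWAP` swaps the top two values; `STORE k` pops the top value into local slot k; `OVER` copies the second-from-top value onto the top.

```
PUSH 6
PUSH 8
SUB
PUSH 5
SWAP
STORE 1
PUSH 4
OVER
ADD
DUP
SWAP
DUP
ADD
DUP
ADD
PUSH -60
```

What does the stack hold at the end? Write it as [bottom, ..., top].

PUSH 6   → 6
PUSH 8   → 6 8
SUB      → -2
PUSH 5   → -2 5
SWAP     → 5 -2
STORE 1  → 5
PUSH 4   → 5 4
OVER     → 5 4 5
ADD      → 5 9
DUP      → 5 9 9
SWAP     → 5 9 9
DUP      → 5 9 9 9
ADD      → 5 9 18
DUP      → 5 9 18 18
ADD      → 5 9 36
PUSH -60 → 5 9 36 -60

[5, 9, 36, -60]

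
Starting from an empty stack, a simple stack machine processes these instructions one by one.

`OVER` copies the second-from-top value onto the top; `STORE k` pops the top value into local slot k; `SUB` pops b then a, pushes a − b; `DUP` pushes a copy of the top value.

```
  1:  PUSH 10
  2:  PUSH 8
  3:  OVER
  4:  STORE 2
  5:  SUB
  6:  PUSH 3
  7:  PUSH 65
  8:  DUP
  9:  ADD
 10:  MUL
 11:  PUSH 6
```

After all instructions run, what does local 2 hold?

PUSH 10 → 10
PUSH 8  → 10 8
OVER    → 10 8 10
STORE 2 → 10 8
SUB     → 2
PUSH 3  → 2 3
PUSH 65 → 2 3 65
DUP     → 2 3 65 65
ADD     → 2 3 130
MUL     → 2 390
PUSH 6  → 2 390 6

10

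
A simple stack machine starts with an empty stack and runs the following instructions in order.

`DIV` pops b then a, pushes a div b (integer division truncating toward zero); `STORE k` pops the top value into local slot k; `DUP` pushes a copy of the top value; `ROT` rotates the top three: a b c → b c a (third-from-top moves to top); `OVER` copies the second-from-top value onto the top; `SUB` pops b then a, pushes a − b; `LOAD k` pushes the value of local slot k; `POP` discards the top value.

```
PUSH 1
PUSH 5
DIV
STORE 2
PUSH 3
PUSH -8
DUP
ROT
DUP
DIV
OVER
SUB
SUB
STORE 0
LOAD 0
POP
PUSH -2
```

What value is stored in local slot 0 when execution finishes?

PUSH 1  → [1]
PUSH 5  → [1, 5]
DIV     → [0]
STORE 2 → []
PUSH 3  → [3]
PUSH -8 → [3, -8]
DUP     → [3, -8, -8]
ROT     → [-8, -8, 3]
DUP     → [-8, -8, 3, 3]
DIV     → [-8, -8, 1]
OVER    → [-8, -8, 1, -8]
SUB     → [-8, -8, 9]
SUB     → [-8, -17]
STORE 0 → [-8]
LOAD 0  → [-8, -17]
POP     → [-8]
PUSH -2 → [-8, -2]

-17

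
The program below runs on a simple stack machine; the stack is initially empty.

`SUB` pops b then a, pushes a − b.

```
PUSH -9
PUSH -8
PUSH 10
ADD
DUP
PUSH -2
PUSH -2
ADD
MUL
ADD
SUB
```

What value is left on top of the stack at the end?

PUSH -9 : -9
PUSH -8 : -9 -8
PUSH 10 : -9 -8 10
ADD     : -9 2
DUP     : -9 2 2
PUSH -2 : -9 2 2 -2
PUSH -2 : -9 2 2 -2 -2
ADD     : -9 2 2 -4
MUL     : -9 2 -8
ADD     : -9 -6
SUB     : -3

-3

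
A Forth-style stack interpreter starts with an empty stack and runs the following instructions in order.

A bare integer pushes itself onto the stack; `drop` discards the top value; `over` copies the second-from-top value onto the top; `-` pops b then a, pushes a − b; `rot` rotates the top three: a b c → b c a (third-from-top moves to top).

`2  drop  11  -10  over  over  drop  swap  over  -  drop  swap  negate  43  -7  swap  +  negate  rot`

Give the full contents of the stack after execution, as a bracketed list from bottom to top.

[-11, -36, 11]

2      → 2
drop   → (empty)
11     → 11
-10    → 11 -10
over   → 11 -10 11
over   → 11 -10 11 -10
drop   → 11 -10 11
swap   → 11 11 -10
over   → 11 11 -10 11
-      → 11 11 -21
drop   → 11 11
swap   → 11 11
negate → 11 -11
43     → 11 -11 43
-7     → 11 -11 43 -7
swap   → 11 -11 -7 43
+      → 11 -11 36
negate → 11 -11 -36
rot    → -11 -36 11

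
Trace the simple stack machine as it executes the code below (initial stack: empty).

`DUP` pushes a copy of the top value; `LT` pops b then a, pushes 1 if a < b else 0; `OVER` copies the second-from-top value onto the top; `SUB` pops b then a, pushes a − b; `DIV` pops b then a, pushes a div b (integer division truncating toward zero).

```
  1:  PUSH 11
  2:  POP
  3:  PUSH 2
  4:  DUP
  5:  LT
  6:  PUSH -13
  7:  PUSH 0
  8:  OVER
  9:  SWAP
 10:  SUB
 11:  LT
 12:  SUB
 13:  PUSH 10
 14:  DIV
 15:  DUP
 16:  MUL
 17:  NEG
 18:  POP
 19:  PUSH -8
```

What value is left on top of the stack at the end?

-8

PUSH 11  → 11
POP      → (empty)
PUSH 2   → 2
DUP      → 2 2
LT       → 0
PUSH -13 → 0 -13
PUSH 0   → 0 -13 0
OVER     → 0 -13 0 -13
SWAP     → 0 -13 -13 0
SUB      → 0 -13 -13
LT       → 0 0
SUB      → 0
PUSH 10  → 0 10
DIV      → 0
DUP      → 0 0
MUL      → 0
NEG      → 0
POP      → (empty)
PUSH -8  → -8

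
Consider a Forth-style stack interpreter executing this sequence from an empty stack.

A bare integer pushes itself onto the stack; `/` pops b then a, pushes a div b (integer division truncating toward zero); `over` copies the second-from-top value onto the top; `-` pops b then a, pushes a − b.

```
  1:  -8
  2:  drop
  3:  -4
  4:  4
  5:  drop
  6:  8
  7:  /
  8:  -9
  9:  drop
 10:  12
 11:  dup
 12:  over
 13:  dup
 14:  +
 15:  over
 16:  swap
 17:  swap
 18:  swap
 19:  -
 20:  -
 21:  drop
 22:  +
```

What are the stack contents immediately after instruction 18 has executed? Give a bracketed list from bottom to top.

-8    -8
drop  (empty)
-4    -4
4     -4 4
drop  -4
8     -4 8
/     0
-9    0 -9
drop  0
12    0 12
dup   0 12 12
over  0 12 12 12
dup   0 12 12 12 12
+     0 12 12 24
over  0 12 12 24 12
swap  0 12 12 12 24
swap  0 12 12 24 12
swap  0 12 12 12 24

[0, 12, 12, 12, 24]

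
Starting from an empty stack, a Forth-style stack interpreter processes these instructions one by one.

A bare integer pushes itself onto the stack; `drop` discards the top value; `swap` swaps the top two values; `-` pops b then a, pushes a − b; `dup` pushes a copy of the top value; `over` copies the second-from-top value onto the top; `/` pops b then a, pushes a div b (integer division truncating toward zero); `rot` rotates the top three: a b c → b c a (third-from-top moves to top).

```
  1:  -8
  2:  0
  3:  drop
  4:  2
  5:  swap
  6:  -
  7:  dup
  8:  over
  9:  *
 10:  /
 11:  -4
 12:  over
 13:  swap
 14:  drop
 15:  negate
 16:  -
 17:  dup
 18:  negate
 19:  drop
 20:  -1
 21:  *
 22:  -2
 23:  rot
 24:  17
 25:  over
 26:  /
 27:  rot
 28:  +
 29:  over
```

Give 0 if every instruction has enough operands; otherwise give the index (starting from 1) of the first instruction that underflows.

-8     -> [-8]
0      -> [-8, 0]
drop   -> [-8]
2      -> [-8, 2]
swap   -> [2, -8]
-      -> [10]
dup    -> [10, 10]
over   -> [10, 10, 10]
*      -> [10, 100]
/      -> [0]
-4     -> [0, -4]
over   -> [0, -4, 0]
swap   -> [0, 0, -4]
drop   -> [0, 0]
negate -> [0, 0]
-      -> [0]
dup    -> [0, 0]
negate -> [0, 0]
drop   -> [0]
-1     -> [0, -1]
*      -> [0]
-2     -> [0, -2]
rot  — needs 3 operands, stack has 2 → underflow

23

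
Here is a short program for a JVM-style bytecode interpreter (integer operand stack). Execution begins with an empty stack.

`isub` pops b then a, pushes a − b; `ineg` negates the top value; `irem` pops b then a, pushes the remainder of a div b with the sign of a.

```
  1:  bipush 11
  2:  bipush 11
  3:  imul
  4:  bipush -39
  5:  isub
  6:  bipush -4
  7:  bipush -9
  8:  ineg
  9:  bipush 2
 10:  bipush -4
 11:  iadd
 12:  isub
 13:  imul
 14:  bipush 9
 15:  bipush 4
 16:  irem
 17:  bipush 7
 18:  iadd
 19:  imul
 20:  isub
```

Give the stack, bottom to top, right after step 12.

bipush 11  → 11
bipush 11  → 11 11
imul       → 121
bipush -39 → 121 -39
isub       → 160
bipush -4  → 160 -4
bipush -9  → 160 -4 -9
ineg       → 160 -4 9
bipush 2   → 160 -4 9 2
bipush -4  → 160 -4 9 2 -4
iadd       → 160 -4 9 -2
isub       → 160 -4 11

[160, -4, 11]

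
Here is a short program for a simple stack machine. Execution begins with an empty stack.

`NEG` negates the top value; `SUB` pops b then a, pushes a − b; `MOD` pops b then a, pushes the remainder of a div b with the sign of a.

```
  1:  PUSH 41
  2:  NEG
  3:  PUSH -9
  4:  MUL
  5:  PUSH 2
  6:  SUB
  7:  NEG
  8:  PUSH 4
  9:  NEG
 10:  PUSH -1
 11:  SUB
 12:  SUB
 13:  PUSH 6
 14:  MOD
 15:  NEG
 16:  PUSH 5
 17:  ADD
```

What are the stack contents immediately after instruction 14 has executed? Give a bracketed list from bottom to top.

PUSH 41 → 41
NEG     → -41
PUSH -9 → -41 -9
MUL     → 369
PUSH 2  → 369 2
SUB     → 367
NEG     → -367
PUSH 4  → -367 4
NEG     → -367 -4
PUSH -1 → -367 -4 -1
SUB     → -367 -3
SUB     → -364
PUSH 6  → -364 6
MOD     → -4

[-4]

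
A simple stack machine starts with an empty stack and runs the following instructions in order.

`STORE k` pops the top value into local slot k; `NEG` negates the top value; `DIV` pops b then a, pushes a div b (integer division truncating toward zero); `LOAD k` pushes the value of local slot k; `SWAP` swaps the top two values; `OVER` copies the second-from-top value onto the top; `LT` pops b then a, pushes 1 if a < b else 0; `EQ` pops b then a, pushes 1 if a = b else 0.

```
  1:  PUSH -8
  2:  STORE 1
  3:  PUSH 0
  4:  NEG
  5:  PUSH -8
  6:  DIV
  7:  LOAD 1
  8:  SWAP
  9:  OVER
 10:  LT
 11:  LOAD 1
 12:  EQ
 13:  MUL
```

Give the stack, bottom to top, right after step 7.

[0, -8]

PUSH -8  -8
STORE 1  (empty)
PUSH 0   0
NEG      0
PUSH -8  0 -8
DIV      0
LOAD 1   0 -8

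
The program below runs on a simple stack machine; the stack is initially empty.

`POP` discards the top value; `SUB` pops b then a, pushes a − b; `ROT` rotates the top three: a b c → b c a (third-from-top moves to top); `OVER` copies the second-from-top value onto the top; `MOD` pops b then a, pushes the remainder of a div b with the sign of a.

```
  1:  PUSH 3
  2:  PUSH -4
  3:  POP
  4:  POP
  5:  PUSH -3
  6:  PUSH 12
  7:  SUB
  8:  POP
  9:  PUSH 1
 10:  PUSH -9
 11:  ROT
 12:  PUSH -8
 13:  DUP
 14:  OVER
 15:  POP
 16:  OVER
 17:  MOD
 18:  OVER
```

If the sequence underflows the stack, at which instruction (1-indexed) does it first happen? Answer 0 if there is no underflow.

PUSH 3  : [3]
PUSH -4 : [3, -4]
POP     : [3]
POP     : []
PUSH -3 : [-3]
PUSH 12 : [-3, 12]
SUB     : [-15]
POP     : []
PUSH 1  : [1]
PUSH -9 : [1, -9]
ROT  — needs 3 operands, stack has 2 → underflow

11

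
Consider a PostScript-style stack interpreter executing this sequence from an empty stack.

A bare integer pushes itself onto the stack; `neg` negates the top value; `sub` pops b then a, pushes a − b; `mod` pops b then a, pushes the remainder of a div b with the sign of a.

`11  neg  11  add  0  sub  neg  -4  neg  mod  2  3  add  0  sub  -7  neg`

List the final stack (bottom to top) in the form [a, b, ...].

[0, 5, 7]

11   11
neg  -11
11   -11 11
add  0
0    0 0
sub  0
neg  0
-4   0 -4
neg  0 4
mod  0
2    0 2
3    0 2 3
add  0 5
0    0 5 0
sub  0 5
-7   0 5 -7
neg  0 5 7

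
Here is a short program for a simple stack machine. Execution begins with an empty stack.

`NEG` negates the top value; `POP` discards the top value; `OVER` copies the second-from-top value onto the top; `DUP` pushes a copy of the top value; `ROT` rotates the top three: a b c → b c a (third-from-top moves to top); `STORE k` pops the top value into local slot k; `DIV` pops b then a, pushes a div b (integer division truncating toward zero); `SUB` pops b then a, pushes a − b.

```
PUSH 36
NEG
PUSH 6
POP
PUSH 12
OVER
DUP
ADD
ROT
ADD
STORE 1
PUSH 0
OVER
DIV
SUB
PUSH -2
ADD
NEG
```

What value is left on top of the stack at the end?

-10

PUSH 36 : [36]
NEG     : [-36]
PUSH 6  : [-36, 6]
POP     : [-36]
PUSH 12 : [-36, 12]
OVER    : [-36, 12, -36]
DUP     : [-36, 12, -36, -36]
ADD     : [-36, 12, -72]
ROT     : [12, -72, -36]
ADD     : [12, -108]
STORE 1 : [12]
PUSH 0  : [12, 0]
OVER    : [12, 0, 12]
DIV     : [12, 0]
SUB     : [12]
PUSH -2 : [12, -2]
ADD     : [10]
NEG     : [-10]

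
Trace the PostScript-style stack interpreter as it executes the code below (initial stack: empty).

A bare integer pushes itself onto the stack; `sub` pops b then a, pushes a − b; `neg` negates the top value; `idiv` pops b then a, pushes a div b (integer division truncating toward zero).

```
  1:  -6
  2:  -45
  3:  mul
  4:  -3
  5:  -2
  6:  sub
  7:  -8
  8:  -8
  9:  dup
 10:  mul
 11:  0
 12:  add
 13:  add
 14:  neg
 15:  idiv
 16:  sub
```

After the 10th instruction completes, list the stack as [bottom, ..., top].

-6  → -6
-45 → -6 -45
mul → 270
-3  → 270 -3
-2  → 270 -3 -2
sub → 270 -1
-8  → 270 -1 -8
-8  → 270 -1 -8 -8
dup → 270 -1 -8 -8 -8
mul → 270 -1 -8 64

[270, -1, -8, 64]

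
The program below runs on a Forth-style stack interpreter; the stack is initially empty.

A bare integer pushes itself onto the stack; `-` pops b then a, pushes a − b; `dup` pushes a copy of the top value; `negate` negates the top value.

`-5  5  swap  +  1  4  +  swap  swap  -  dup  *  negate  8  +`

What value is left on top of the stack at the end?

-5     → [-5]
5      → [-5, 5]
swap   → [5, -5]
+      → [0]
1      → [0, 1]
4      → [0, 1, 4]
+      → [0, 5]
swap   → [5, 0]
swap   → [0, 5]
-      → [-5]
dup    → [-5, -5]
*      → [25]
negate → [-25]
8      → [-25, 8]
+      → [-17]

-17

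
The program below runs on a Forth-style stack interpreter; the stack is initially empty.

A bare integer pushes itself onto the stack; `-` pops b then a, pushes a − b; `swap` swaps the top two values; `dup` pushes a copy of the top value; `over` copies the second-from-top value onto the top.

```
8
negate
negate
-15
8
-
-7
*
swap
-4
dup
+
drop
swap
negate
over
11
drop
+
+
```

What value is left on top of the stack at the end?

8      → 8
negate → -8
negate → 8
-15    → 8 -15
8      → 8 -15 8
-      → 8 -23
-7     → 8 -23 -7
*      → 8 161
swap   → 161 8
-4     → 161 8 -4
dup    → 161 8 -4 -4
+      → 161 8 -8
drop   → 161 8
swap   → 8 161
negate → 8 -161
over   → 8 -161 8
11     → 8 -161 8 11
drop   → 8 -161 8
+      → 8 -153
+      → -145

-145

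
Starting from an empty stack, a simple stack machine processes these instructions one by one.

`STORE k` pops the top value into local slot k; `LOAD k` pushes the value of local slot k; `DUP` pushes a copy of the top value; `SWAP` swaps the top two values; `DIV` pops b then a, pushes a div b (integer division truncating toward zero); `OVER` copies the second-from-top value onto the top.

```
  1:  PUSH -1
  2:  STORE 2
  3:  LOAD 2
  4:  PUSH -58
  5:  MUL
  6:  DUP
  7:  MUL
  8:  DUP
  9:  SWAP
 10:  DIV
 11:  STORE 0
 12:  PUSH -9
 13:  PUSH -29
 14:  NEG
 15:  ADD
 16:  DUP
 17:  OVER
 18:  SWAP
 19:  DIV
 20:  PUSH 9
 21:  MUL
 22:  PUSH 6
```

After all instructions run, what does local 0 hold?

1

PUSH -1  : -1
STORE 2  : (empty)
LOAD 2   : -1
PUSH -58 : -1 -58
MUL      : 58
DUP      : 58 58
MUL      : 3364
DUP      : 3364 3364
SWAP     : 3364 3364
DIV      : 1
STORE 0  : (empty)
PUSH -9  : -9
PUSH -29 : -9 -29
NEG      : -9 29
ADD      : 20
DUP      : 20 20
OVER     : 20 20 20
SWAP     : 20 20 20
DIV      : 20 1
PUSH 9   : 20 1 9
MUL      : 20 9
PUSH 6   : 20 9 6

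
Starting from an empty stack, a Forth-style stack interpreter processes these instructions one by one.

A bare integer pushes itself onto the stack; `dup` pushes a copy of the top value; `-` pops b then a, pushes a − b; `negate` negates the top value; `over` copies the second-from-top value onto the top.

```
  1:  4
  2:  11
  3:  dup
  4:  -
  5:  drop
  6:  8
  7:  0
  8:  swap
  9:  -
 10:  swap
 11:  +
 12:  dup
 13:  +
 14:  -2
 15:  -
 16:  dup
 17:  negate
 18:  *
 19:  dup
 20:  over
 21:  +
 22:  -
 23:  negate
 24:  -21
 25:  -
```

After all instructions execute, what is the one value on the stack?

4      -> 4
11     -> 4 11
dup    -> 4 11 11
-      -> 4 0
drop   -> 4
8      -> 4 8
0      -> 4 8 0
swap   -> 4 0 8
-      -> 4 -8
swap   -> -8 4
+      -> -4
dup    -> -4 -4
+      -> -8
-2     -> -8 -2
-      -> -6
dup    -> -6 -6
negate -> -6 6
*      -> -36
dup    -> -36 -36
over   -> -36 -36 -36
+      -> -36 -72
-      -> 36
negate -> -36
-21    -> -36 -21
-      -> -15

-15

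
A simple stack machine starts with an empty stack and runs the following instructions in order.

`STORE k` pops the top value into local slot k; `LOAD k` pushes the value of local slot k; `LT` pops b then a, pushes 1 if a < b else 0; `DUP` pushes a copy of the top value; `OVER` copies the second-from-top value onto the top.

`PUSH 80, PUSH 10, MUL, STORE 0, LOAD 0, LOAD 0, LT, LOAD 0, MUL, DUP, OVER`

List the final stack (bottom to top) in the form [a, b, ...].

[0, 0, 0]

PUSH 80 → [80]
PUSH 10 → [80, 10]
MUL     → [800]
STORE 0 → []
LOAD 0  → [800]
LOAD 0  → [800, 800]
LT      → [0]
LOAD 0  → [0, 800]
MUL     → [0]
DUP     → [0, 0]
OVER    → [0, 0, 0]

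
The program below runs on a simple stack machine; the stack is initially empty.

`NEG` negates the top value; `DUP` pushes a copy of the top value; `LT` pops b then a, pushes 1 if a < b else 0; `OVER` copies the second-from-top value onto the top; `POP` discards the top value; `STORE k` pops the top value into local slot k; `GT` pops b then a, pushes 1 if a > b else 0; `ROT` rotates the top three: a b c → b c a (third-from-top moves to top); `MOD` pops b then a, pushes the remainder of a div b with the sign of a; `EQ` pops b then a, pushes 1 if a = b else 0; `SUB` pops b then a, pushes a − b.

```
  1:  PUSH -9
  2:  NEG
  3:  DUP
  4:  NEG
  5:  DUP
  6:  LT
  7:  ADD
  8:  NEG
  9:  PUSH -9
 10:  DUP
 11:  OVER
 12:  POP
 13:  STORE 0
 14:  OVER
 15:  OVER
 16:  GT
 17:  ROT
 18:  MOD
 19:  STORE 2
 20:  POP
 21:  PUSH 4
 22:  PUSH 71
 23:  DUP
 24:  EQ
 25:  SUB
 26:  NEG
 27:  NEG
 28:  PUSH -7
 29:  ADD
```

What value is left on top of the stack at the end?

PUSH -9  [-9]
NEG      [9]
DUP      [9, 9]
NEG      [9, -9]
DUP      [9, -9, -9]
LT       [9, 0]
ADD      [9]
NEG      [-9]
PUSH -9  [-9, -9]
DUP      [-9, -9, -9]
OVER     [-9, -9, -9, -9]
POP      [-9, -9, -9]
STORE 0  [-9, -9]
OVER     [-9, -9, -9]
OVER     [-9, -9, -9, -9]
GT       [-9, -9, 0]
ROT      [-9, 0, -9]
MOD      [-9, 0]
STORE 2  [-9]
POP      []
PUSH 4   [4]
PUSH 71  [4, 71]
DUP      [4, 71, 71]
EQ       [4, 1]
SUB      [3]
NEG      [-3]
NEG      [3]
PUSH -7  [3, -7]
ADD      [-4]

-4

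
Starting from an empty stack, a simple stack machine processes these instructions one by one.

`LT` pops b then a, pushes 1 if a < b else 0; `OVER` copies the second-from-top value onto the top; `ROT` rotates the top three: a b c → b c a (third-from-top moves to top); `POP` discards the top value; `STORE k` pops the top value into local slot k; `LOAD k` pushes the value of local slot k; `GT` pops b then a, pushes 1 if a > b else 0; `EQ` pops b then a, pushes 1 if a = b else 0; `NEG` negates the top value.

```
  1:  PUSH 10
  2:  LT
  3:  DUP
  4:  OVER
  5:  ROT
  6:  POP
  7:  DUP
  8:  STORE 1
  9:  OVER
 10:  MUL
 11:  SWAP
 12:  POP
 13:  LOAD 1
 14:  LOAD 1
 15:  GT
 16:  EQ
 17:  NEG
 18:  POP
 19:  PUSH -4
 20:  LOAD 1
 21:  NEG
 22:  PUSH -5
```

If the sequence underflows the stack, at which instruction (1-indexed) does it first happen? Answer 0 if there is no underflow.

PUSH 10 : 10
LT  — needs 2 operands, stack has 1 → underflow

2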